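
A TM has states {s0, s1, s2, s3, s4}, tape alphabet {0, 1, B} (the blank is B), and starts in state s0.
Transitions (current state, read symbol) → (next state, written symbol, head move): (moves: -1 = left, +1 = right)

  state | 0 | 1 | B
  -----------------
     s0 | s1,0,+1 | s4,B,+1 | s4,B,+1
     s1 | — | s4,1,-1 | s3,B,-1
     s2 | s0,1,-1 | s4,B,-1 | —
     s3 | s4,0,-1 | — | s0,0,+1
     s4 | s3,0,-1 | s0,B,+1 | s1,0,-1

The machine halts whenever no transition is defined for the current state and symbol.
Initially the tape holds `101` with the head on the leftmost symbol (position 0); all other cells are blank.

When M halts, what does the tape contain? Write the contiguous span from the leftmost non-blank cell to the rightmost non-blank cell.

000001

s0 | BBB[1]01   read 1 → write B, move +1, go to s4
s4 | BBBB[0]1   read 0 → write 0, move -1, go to s3
s3 | BBB[B]01   read B → write 0, move +1, go to s0
s0 | BBB0[0]1   read 0 → write 0, move +1, go to s1
s1 | BBB00[1]   read 1 → write 1, move -1, go to s4
s4 | BBB0[0]1   read 0 → write 0, move -1, go to s3
s3 | BBB[0]01   read 0 → write 0, move -1, go to s4
s4 | BB[B]001   read B → write 0, move -1, go to s1
s1 | B[B]0001   read B → write B, move -1, go to s3
s3 | [B]B0001   read B → write 0, move +1, go to s0
s0 | 0[B]0001   read B → write B, move +1, go to s4
s4 | 0B[0]001   read 0 → write 0, move -1, go to s3
s3 | 0[B]0001   read B → write 0, move +1, go to s0
s0 | 00[0]001   read 0 → write 0, move +1, go to s1
s1 | 000[0]01
The non-blank tape span at halt is 000001.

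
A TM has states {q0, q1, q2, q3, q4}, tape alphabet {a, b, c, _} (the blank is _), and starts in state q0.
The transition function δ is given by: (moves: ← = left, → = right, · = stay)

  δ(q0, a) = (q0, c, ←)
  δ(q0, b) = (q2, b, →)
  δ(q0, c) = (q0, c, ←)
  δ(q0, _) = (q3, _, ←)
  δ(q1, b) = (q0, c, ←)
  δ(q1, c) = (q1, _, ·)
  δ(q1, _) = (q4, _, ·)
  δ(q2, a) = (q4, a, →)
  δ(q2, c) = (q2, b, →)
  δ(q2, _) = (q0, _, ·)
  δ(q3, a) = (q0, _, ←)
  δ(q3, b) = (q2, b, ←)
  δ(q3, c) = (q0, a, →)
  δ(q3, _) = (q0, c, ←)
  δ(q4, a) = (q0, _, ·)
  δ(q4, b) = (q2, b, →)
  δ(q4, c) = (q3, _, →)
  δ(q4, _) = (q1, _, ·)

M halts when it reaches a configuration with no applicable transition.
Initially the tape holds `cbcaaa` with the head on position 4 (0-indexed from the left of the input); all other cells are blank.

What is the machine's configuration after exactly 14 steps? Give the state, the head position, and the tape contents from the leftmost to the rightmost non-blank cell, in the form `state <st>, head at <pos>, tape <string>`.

state q4, head at 6, tape cbbbba

q0 | cbca[a]a_   read a → write c, move ←, go to q0
q0 | cbc[a]ca_   read a → write c, move ←, go to q0
q0 | cb[c]cca_   read c → write c, move ←, go to q0
q0 | c[b]ccca_   read b → write b, move →, go to q2
q2 | cb[c]cca_   read c → write b, move →, go to q2
q2 | cbb[c]ca_   read c → write b, move →, go to q2
q2 | cbbb[c]a_   read c → write b, move →, go to q2
q2 | cbbbb[a]_   read a → write a, move →, go to q4
q4 | cbbbba[_]   read _ → write _, move ·, go to q1
q1 | cbbbba[_]   read _ → write _, move ·, go to q4
q4 | cbbbba[_]   read _ → write _, move ·, go to q1
q1 | cbbbba[_]   read _ → write _, move ·, go to q4
q4 | cbbbba[_]   read _ → write _, move ·, go to q1
q1 | cbbbba[_]   read _ → write _, move ·, go to q4
q4 | cbbbba[_]
After 14 steps: state q4, head at 6, tape cbbbba.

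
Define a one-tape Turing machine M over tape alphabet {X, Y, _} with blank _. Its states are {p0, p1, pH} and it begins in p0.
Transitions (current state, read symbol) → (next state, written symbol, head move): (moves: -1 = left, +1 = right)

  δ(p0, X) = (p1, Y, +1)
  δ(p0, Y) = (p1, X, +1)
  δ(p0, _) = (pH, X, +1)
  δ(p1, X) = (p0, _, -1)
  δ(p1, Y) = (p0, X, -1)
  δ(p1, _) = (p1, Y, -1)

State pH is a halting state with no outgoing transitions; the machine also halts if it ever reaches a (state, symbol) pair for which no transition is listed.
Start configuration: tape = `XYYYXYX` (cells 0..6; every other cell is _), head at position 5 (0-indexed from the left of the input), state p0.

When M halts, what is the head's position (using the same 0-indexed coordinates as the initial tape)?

p0 | _XYYYX[Y]X   read Y → write X, move +1, go to p1
p1 | _XYYYXX[X]   read X → write _, move -1, go to p0
p0 | _XYYYX[X]_   read X → write Y, move +1, go to p1
p1 | _XYYYXY[_]   read _ → write Y, move -1, go to p1
p1 | _XYYYX[Y]Y   read Y → write X, move -1, go to p0
p0 | _XYYY[X]XY   read X → write Y, move +1, go to p1
p1 | _XYYYY[X]Y   read X → write _, move -1, go to p0
p0 | _XYYY[Y]_Y   read Y → write X, move +1, go to p1
p1 | _XYYYX[_]Y   read _ → write Y, move -1, go to p1
p1 | _XYYY[X]YY   read X → write _, move -1, go to p0
p0 | _XYY[Y]_YY   read Y → write X, move +1, go to p1
p1 | _XYYX[_]YY   read _ → write Y, move -1, go to p1
p1 | _XYY[X]YYY   read X → write _, move -1, go to p0
p0 | _XY[Y]_YYY   read Y → write X, move +1, go to p1
p1 | _XYX[_]YYY   read _ → write Y, move -1, go to p1
p1 | _XY[X]YYYY   read X → write _, move -1, go to p0
p0 | _X[Y]_YYYY   read Y → write X, move +1, go to p1
p1 | _XX[_]YYYY   read _ → write Y, move -1, go to p1
p1 | _X[X]YYYYY   read X → write _, move -1, go to p0
p0 | _[X]_YYYYY   read X → write Y, move +1, go to p1
p1 | _Y[_]YYYYY   read _ → write Y, move -1, go to p1
p1 | _[Y]YYYYYY   read Y → write X, move -1, go to p0
p0 | [_]XYYYYYY   read _ → write X, move +1, go to pH
pH | X[X]YYYYYY
At halt the head is at cell 0.

0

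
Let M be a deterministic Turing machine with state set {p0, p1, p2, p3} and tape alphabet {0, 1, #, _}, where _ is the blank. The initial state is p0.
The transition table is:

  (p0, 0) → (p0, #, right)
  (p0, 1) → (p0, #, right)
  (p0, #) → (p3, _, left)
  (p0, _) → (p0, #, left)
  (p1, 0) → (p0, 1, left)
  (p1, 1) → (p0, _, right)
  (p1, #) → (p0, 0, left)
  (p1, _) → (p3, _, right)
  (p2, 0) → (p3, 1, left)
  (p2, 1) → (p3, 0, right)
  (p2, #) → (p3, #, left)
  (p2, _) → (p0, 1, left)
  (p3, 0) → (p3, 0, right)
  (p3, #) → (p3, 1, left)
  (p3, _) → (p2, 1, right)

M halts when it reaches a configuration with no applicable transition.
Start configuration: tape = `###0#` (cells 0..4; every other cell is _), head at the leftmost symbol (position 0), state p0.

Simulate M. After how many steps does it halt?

10

p0 | __[#]##0#   read # → write _, move left, go to p3
p3 | _[_]_##0#   read _ → write 1, move right, go to p2
p2 | _1[_]##0#   read _ → write 1, move left, go to p0
p0 | _[1]1##0#   read 1 → write #, move right, go to p0
p0 | _#[1]##0#   read 1 → write #, move right, go to p0
p0 | _##[#]#0#   read # → write _, move left, go to p3
p3 | _#[#]_#0#   read # → write 1, move left, go to p3
p3 | _[#]1_#0#   read # → write 1, move left, go to p3
p3 | [_]11_#0#   read _ → write 1, move right, go to p2
p2 | 1[1]1_#0#   read 1 → write 0, move right, go to p3
p3 | 10[1]_#0#
M halts after 10 transitions.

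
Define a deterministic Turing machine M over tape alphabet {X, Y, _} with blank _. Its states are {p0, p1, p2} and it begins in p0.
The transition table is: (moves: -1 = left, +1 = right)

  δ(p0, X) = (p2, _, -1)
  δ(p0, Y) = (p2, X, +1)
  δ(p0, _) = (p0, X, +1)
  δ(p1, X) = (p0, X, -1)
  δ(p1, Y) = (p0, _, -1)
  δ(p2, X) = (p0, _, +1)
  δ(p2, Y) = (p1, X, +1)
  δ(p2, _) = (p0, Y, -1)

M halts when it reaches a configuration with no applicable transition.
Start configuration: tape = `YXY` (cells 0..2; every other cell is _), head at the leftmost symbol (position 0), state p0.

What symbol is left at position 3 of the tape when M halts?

p0 | __[Y]XY_   read Y → write X, move +1, go to p2
p2 | __X[X]Y_   read X → write _, move +1, go to p0
p0 | __X_[Y]_   read Y → write X, move +1, go to p2
p2 | __X_X[_]   read _ → write Y, move -1, go to p0
p0 | __X_[X]Y   read X → write _, move -1, go to p2
p2 | __X[_]_Y   read _ → write Y, move -1, go to p0
p0 | __[X]Y_Y   read X → write _, move -1, go to p2
p2 | _[_]_Y_Y   read _ → write Y, move -1, go to p0
p0 | [_]Y_Y_Y   read _ → write X, move +1, go to p0
p0 | X[Y]_Y_Y   read Y → write X, move +1, go to p2
p2 | XX[_]Y_Y   read _ → write Y, move -1, go to p0
p0 | X[X]YY_Y   read X → write _, move -1, go to p2
p2 | [X]_YY_Y   read X → write _, move +1, go to p0
p0 | _[_]YY_Y   read _ → write X, move +1, go to p0
p0 | _X[Y]Y_Y   read Y → write X, move +1, go to p2
p2 | _XX[Y]_Y   read Y → write X, move +1, go to p1
p1 | _XXX[_]Y
Cell 3 holds Y when M halts.

Y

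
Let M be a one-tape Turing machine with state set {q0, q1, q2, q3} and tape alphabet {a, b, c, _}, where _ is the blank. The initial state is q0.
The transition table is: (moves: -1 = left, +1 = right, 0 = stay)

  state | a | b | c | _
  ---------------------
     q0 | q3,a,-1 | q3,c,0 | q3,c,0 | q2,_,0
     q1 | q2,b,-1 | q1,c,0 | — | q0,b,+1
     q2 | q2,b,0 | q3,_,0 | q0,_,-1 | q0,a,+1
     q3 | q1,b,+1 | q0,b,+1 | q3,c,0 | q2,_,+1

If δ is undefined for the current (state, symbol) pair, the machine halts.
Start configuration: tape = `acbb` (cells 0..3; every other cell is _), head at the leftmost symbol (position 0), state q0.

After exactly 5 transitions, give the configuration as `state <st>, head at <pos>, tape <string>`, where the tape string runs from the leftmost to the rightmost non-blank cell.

q0 | _[a]cbb   read a → write a, move -1, go to q3
q3 | [_]acbb   read _ → write _, move +1, go to q2
q2 | _[a]cbb   read a → write b, move 0, go to q2
q2 | _[b]cbb   read b → write _, move 0, go to q3
q3 | _[_]cbb   read _ → write _, move +1, go to q2
q2 | __[c]bb
After 5 steps: state q2, head at 1, tape cbb.

state q2, head at 1, tape cbb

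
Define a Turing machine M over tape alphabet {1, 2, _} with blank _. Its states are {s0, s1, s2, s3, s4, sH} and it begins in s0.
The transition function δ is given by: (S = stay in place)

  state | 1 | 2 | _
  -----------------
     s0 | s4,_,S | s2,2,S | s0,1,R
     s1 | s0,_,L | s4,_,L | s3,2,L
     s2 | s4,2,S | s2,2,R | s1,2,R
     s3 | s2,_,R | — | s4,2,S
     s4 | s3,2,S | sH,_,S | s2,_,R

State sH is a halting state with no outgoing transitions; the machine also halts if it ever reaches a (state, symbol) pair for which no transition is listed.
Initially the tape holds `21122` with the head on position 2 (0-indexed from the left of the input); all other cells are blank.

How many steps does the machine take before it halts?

state=s0 head=2 tape=21[1]22__   (s0,1)→(s4,_,S)
state=s4 head=2 tape=21[_]22__   (s4,_)→(s2,_,R)
state=s2 head=3 tape=21_[2]2__   (s2,2)→(s2,2,R)
state=s2 head=4 tape=21_2[2]__   (s2,2)→(s2,2,R)
state=s2 head=5 tape=21_22[_]_   (s2,_)→(s1,2,R)
state=s1 head=6 tape=21_222[_]   (s1,_)→(s3,2,L)
state=s3 head=5 tape=21_22[2]2
M halts after 6 transitions.

6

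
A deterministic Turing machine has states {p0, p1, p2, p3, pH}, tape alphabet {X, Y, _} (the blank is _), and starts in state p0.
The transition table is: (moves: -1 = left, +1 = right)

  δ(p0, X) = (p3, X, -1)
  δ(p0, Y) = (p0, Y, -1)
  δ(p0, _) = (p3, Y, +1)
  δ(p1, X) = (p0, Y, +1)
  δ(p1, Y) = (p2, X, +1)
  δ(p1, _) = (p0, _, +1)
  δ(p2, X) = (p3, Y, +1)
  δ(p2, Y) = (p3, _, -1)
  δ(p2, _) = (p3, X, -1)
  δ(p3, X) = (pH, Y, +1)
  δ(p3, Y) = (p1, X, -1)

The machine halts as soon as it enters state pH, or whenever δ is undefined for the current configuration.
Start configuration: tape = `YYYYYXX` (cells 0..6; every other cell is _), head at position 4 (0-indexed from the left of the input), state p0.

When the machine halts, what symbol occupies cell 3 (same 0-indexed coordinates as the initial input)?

X

state=p0 head=4 tape=_YYYY[Y]XX   (p0,Y)→(p0,Y,-1)
state=p0 head=3 tape=_YYY[Y]YXX   (p0,Y)→(p0,Y,-1)
state=p0 head=2 tape=_YY[Y]YYXX   (p0,Y)→(p0,Y,-1)
state=p0 head=1 tape=_Y[Y]YYYXX   (p0,Y)→(p0,Y,-1)
state=p0 head=0 tape=_[Y]YYYYXX   (p0,Y)→(p0,Y,-1)
state=p0 head=-1 tape=[_]YYYYYXX   (p0,_)→(p3,Y,+1)
state=p3 head=0 tape=Y[Y]YYYYXX   (p3,Y)→(p1,X,-1)
state=p1 head=-1 tape=[Y]XYYYYXX   (p1,Y)→(p2,X,+1)
state=p2 head=0 tape=X[X]YYYYXX   (p2,X)→(p3,Y,+1)
state=p3 head=1 tape=XY[Y]YYYXX   (p3,Y)→(p1,X,-1)
state=p1 head=0 tape=X[Y]XYYYXX   (p1,Y)→(p2,X,+1)
state=p2 head=1 tape=XX[X]YYYXX   (p2,X)→(p3,Y,+1)
state=p3 head=2 tape=XXY[Y]YYXX   (p3,Y)→(p1,X,-1)
state=p1 head=1 tape=XX[Y]XYYXX   (p1,Y)→(p2,X,+1)
state=p2 head=2 tape=XXX[X]YYXX   (p2,X)→(p3,Y,+1)
state=p3 head=3 tape=XXXY[Y]YXX   (p3,Y)→(p1,X,-1)
state=p1 head=2 tape=XXX[Y]XYXX   (p1,Y)→(p2,X,+1)
state=p2 head=3 tape=XXXX[X]YXX   (p2,X)→(p3,Y,+1)
state=p3 head=4 tape=XXXXY[Y]XX   (p3,Y)→(p1,X,-1)
state=p1 head=3 tape=XXXX[Y]XXX   (p1,Y)→(p2,X,+1)
state=p2 head=4 tape=XXXXX[X]XX   (p2,X)→(p3,Y,+1)
state=p3 head=5 tape=XXXXXY[X]X   (p3,X)→(pH,Y,+1)
state=pH head=6 tape=XXXXXYY[X]
Cell 3 holds X when M halts.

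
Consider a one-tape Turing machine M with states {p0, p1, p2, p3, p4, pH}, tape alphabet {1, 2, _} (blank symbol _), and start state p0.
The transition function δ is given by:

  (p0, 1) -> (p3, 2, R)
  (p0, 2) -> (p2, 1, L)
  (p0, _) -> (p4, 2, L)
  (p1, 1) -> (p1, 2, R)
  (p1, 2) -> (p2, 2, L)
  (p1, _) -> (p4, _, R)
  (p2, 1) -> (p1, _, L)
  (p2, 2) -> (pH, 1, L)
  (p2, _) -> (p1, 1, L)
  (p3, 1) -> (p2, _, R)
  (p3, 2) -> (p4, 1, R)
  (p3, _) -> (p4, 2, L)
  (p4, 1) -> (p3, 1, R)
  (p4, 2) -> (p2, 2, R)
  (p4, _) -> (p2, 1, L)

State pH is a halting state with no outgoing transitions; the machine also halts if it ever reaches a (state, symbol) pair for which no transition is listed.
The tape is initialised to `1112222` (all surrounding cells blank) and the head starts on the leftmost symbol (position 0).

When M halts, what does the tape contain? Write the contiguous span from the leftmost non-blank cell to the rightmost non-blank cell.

111_1222

state=p0 head=0 tape=__[1]112222   (p0,1)→(p3,2,R)
state=p3 head=1 tape=__2[1]12222   (p3,1)→(p2,_,R)
state=p2 head=2 tape=__2_[1]2222   (p2,1)→(p1,_,L)
state=p1 head=1 tape=__2[_]_2222   (p1,_)→(p4,_,R)
state=p4 head=2 tape=__2_[_]2222   (p4,_)→(p2,1,L)
state=p2 head=1 tape=__2[_]12222   (p2,_)→(p1,1,L)
state=p1 head=0 tape=__[2]112222   (p1,2)→(p2,2,L)
state=p2 head=-1 tape=_[_]2112222   (p2,_)→(p1,1,L)
state=p1 head=-2 tape=[_]12112222   (p1,_)→(p4,_,R)
state=p4 head=-1 tape=_[1]2112222   (p4,1)→(p3,1,R)
state=p3 head=0 tape=_1[2]112222   (p3,2)→(p4,1,R)
state=p4 head=1 tape=_11[1]12222   (p4,1)→(p3,1,R)
state=p3 head=2 tape=_111[1]2222   (p3,1)→(p2,_,R)
state=p2 head=3 tape=_111_[2]222   (p2,2)→(pH,1,L)
state=pH head=2 tape=_111[_]1222
The non-blank tape span at halt is 111_1222.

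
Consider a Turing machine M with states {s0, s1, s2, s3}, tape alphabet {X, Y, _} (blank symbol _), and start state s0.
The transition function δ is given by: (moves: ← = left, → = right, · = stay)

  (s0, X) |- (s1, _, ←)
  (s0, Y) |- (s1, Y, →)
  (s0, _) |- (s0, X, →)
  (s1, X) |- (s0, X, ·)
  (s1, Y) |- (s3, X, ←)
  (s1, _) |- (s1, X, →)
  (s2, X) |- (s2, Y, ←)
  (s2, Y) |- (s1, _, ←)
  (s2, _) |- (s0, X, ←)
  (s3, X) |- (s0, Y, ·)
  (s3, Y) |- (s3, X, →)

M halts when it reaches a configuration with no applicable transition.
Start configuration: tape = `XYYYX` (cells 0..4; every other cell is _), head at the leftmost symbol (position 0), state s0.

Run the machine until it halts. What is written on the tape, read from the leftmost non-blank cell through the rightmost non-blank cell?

state=s0 head=0 tape=__[X]YYYX   (s0,X)→(s1,_,←)
state=s1 head=-1 tape=_[_]_YYYX   (s1,_)→(s1,X,→)
state=s1 head=0 tape=_X[_]YYYX   (s1,_)→(s1,X,→)
state=s1 head=1 tape=_XX[Y]YYX   (s1,Y)→(s3,X,←)
state=s3 head=0 tape=_X[X]XYYX   (s3,X)→(s0,Y,·)
state=s0 head=0 tape=_X[Y]XYYX   (s0,Y)→(s1,Y,→)
state=s1 head=1 tape=_XY[X]YYX   (s1,X)→(s0,X,·)
state=s0 head=1 tape=_XY[X]YYX   (s0,X)→(s1,_,←)
state=s1 head=0 tape=_X[Y]_YYX   (s1,Y)→(s3,X,←)
state=s3 head=-1 tape=_[X]X_YYX   (s3,X)→(s0,Y,·)
state=s0 head=-1 tape=_[Y]X_YYX   (s0,Y)→(s1,Y,→)
state=s1 head=0 tape=_Y[X]_YYX   (s1,X)→(s0,X,·)
state=s0 head=0 tape=_Y[X]_YYX   (s0,X)→(s1,_,←)
state=s1 head=-1 tape=_[Y]__YYX   (s1,Y)→(s3,X,←)
state=s3 head=-2 tape=[_]X__YYX
The non-blank tape span at halt is X__YYX.

X__YYX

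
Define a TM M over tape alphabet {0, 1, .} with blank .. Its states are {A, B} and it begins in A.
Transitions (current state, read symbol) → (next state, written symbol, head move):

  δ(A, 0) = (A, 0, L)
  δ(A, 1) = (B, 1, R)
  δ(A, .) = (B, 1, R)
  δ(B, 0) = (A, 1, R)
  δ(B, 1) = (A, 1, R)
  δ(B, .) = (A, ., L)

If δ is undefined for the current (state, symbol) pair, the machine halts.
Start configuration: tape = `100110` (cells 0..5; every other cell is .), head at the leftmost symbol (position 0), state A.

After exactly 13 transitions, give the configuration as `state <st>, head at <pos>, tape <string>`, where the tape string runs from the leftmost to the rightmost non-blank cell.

state B, head at 7, tape 1111111

A | [1]00110..   read 1 → write 1, move R, go to B
B | 1[0]0110..   read 0 → write 1, move R, go to A
A | 11[0]110..   read 0 → write 0, move L, go to A
A | 1[1]0110..   read 1 → write 1, move R, go to B
B | 11[0]110..   read 0 → write 1, move R, go to A
A | 111[1]10..   read 1 → write 1, move R, go to B
B | 1111[1]0..   read 1 → write 1, move R, go to A
A | 11111[0]..   read 0 → write 0, move L, go to A
A | 1111[1]0..   read 1 → write 1, move R, go to B
B | 11111[0]..   read 0 → write 1, move R, go to A
A | 111111[.].   read . → write 1, move R, go to B
B | 1111111[.]   read . → write ., move L, go to A
A | 111111[1].   read 1 → write 1, move R, go to B
B | 1111111[.]
After 13 steps: state B, head at 7, tape 1111111.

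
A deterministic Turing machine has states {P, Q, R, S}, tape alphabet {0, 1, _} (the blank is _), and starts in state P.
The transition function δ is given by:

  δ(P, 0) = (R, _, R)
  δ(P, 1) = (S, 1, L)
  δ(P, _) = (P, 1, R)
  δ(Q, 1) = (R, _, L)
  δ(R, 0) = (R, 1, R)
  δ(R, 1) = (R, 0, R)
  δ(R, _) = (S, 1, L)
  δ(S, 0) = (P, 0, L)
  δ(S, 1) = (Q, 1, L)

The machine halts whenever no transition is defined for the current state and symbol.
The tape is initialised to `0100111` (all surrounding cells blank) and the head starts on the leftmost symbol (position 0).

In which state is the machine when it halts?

state=P head=0 tape=[0]100111__   (P,0)→(R,_,R)
state=R head=1 tape=_[1]00111__   (R,1)→(R,0,R)
state=R head=2 tape=_0[0]0111__   (R,0)→(R,1,R)
state=R head=3 tape=_01[0]111__   (R,0)→(R,1,R)
state=R head=4 tape=_011[1]11__   (R,1)→(R,0,R)
state=R head=5 tape=_0110[1]1__   (R,1)→(R,0,R)
state=R head=6 tape=_01100[1]__   (R,1)→(R,0,R)
state=R head=7 tape=_011000[_]_   (R,_)→(S,1,L)
state=S head=6 tape=_01100[0]1_   (S,0)→(P,0,L)
state=P head=5 tape=_0110[0]01_   (P,0)→(R,_,R)
state=R head=6 tape=_0110_[0]1_   (R,0)→(R,1,R)
state=R head=7 tape=_0110_1[1]_   (R,1)→(R,0,R)
state=R head=8 tape=_0110_10[_]   (R,_)→(S,1,L)
state=S head=7 tape=_0110_1[0]1   (S,0)→(P,0,L)
state=P head=6 tape=_0110_[1]01   (P,1)→(S,1,L)
state=S head=5 tape=_0110[_]101
No transition is defined for (S, _); M halts in state S.

S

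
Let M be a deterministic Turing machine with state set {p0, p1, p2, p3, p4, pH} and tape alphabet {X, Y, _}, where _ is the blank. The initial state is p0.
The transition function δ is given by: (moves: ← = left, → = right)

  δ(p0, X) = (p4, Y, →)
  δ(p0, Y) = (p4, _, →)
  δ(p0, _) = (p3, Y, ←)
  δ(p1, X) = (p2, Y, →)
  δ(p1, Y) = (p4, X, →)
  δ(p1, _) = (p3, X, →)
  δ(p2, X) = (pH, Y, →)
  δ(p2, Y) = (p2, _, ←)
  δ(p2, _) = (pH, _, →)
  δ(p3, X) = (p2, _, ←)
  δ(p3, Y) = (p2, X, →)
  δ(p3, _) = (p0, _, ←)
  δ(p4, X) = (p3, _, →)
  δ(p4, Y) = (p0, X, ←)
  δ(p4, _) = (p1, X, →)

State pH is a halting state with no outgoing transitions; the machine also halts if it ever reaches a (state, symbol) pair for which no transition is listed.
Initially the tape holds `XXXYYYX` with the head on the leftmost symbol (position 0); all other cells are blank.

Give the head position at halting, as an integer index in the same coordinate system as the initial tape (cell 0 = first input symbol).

p0 | [X]XXYYYX   read X → write Y, move →, go to p4
p4 | Y[X]XYYYX   read X → write _, move →, go to p3
p3 | Y_[X]YYYX   read X → write _, move ←, go to p2
p2 | Y[_]_YYYX   read _ → write _, move →, go to pH
pH | Y_[_]YYYX
At halt the head is at cell 2.

2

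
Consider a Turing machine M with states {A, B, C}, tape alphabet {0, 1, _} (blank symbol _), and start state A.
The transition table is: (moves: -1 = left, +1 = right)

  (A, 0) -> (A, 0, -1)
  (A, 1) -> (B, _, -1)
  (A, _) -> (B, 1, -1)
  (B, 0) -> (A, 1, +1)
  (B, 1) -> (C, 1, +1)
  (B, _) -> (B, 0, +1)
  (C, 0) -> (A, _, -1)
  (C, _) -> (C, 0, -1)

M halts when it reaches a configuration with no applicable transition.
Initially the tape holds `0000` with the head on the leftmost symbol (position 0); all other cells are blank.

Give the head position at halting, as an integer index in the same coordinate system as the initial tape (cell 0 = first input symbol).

-1

state=A head=0 tape=__[0]000   (A,0)→(A,0,-1)
state=A head=-1 tape=_[_]0000   (A,_)→(B,1,-1)
state=B head=-2 tape=[_]10000   (B,_)→(B,0,+1)
state=B head=-1 tape=0[1]0000   (B,1)→(C,1,+1)
state=C head=0 tape=01[0]000   (C,0)→(A,_,-1)
state=A head=-1 tape=0[1]_000   (A,1)→(B,_,-1)
state=B head=-2 tape=[0]__000   (B,0)→(A,1,+1)
state=A head=-1 tape=1[_]_000   (A,_)→(B,1,-1)
state=B head=-2 tape=[1]1_000   (B,1)→(C,1,+1)
state=C head=-1 tape=1[1]_000
At halt the head is at cell -1.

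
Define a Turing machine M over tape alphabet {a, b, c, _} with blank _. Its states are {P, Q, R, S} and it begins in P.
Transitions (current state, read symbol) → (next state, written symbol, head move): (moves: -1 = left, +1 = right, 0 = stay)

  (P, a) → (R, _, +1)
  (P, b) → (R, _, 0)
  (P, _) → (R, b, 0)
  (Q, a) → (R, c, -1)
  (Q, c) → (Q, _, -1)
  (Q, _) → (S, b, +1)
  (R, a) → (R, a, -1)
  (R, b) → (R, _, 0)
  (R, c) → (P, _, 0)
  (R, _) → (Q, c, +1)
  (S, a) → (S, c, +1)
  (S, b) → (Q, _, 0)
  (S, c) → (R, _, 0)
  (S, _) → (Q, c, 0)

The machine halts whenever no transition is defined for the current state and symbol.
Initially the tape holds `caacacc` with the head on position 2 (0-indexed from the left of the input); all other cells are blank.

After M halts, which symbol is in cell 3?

_

state=P head=2 tape=ca[a]cacc   (P,a)→(R,_,+1)
state=R head=3 tape=ca_[c]acc   (R,c)→(P,_,0)
state=P head=3 tape=ca_[_]acc   (P,_)→(R,b,0)
state=R head=3 tape=ca_[b]acc   (R,b)→(R,_,0)
state=R head=3 tape=ca_[_]acc   (R,_)→(Q,c,+1)
state=Q head=4 tape=ca_c[a]cc   (Q,a)→(R,c,-1)
state=R head=3 tape=ca_[c]ccc   (R,c)→(P,_,0)
state=P head=3 tape=ca_[_]ccc   (P,_)→(R,b,0)
state=R head=3 tape=ca_[b]ccc   (R,b)→(R,_,0)
state=R head=3 tape=ca_[_]ccc   (R,_)→(Q,c,+1)
state=Q head=4 tape=ca_c[c]cc   (Q,c)→(Q,_,-1)
state=Q head=3 tape=ca_[c]_cc   (Q,c)→(Q,_,-1)
state=Q head=2 tape=ca[_]__cc   (Q,_)→(S,b,+1)
state=S head=3 tape=cab[_]_cc   (S,_)→(Q,c,0)
state=Q head=3 tape=cab[c]_cc   (Q,c)→(Q,_,-1)
state=Q head=2 tape=ca[b]__cc
Cell 3 holds _ when M halts.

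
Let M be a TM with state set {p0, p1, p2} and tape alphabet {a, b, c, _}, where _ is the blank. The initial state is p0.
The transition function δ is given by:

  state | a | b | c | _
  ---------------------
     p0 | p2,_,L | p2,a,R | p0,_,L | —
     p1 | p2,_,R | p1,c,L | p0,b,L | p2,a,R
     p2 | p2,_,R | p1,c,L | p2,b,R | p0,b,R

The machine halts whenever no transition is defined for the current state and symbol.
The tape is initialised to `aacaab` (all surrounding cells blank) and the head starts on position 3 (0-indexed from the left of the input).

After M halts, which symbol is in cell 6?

state=p0 head=3 tape=aac[a]ab__   (p0,a)→(p2,_,L)
state=p2 head=2 tape=aa[c]_ab__   (p2,c)→(p2,b,R)
state=p2 head=3 tape=aab[_]ab__   (p2,_)→(p0,b,R)
state=p0 head=4 tape=aabb[a]b__   (p0,a)→(p2,_,L)
state=p2 head=3 tape=aab[b]_b__   (p2,b)→(p1,c,L)
state=p1 head=2 tape=aa[b]c_b__   (p1,b)→(p1,c,L)
state=p1 head=1 tape=a[a]cc_b__   (p1,a)→(p2,_,R)
state=p2 head=2 tape=a_[c]c_b__   (p2,c)→(p2,b,R)
state=p2 head=3 tape=a_b[c]_b__   (p2,c)→(p2,b,R)
state=p2 head=4 tape=a_bb[_]b__   (p2,_)→(p0,b,R)
state=p0 head=5 tape=a_bbb[b]__   (p0,b)→(p2,a,R)
state=p2 head=6 tape=a_bbba[_]_   (p2,_)→(p0,b,R)
state=p0 head=7 tape=a_bbbab[_]
Cell 6 holds b when M halts.

b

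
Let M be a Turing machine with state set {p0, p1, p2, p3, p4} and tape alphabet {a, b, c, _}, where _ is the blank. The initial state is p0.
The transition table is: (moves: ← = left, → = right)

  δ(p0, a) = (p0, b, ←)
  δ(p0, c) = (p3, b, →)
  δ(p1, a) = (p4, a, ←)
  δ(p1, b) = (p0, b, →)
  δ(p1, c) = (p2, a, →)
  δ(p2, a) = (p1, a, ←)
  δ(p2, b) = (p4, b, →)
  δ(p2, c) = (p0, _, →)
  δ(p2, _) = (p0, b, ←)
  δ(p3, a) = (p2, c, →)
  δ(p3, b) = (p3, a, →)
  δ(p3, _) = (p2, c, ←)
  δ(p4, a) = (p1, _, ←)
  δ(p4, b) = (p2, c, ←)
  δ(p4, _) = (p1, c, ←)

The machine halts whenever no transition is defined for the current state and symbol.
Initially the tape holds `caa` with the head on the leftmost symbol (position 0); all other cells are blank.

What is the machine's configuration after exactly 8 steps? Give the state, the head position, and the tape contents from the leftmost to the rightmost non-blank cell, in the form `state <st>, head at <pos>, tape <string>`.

state p0, head at -2, tape bcaa

p0 | __[c]aa   read c → write b, move →, go to p3
p3 | __b[a]a   read a → write c, move →, go to p2
p2 | __bc[a]   read a → write a, move ←, go to p1
p1 | __b[c]a   read c → write a, move →, go to p2
p2 | __ba[a]   read a → write a, move ←, go to p1
p1 | __b[a]a   read a → write a, move ←, go to p4
p4 | __[b]aa   read b → write c, move ←, go to p2
p2 | _[_]caa   read _ → write b, move ←, go to p0
p0 | [_]bcaa
After 8 steps: state p0, head at -2, tape bcaa.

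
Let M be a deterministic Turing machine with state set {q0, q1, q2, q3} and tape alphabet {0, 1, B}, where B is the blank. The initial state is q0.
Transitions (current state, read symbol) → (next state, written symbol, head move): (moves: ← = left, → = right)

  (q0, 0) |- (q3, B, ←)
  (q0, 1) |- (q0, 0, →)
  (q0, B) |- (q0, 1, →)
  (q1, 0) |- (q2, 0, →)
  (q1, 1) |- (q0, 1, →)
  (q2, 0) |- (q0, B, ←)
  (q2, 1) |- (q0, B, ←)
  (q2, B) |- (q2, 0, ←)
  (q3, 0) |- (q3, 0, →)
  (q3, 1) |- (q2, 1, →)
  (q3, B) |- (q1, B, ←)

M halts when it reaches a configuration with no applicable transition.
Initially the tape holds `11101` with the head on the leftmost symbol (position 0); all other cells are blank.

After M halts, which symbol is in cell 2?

B

q0 | BBB[1]1101   read 1 → write 0, move →, go to q0
q0 | BBB0[1]101   read 1 → write 0, move →, go to q0
q0 | BBB00[1]01   read 1 → write 0, move →, go to q0
q0 | BBB000[0]1   read 0 → write B, move ←, go to q3
q3 | BBB00[0]B1   read 0 → write 0, move →, go to q3
q3 | BBB000[B]1   read B → write B, move ←, go to q1
q1 | BBB00[0]B1   read 0 → write 0, move →, go to q2
q2 | BBB000[B]1   read B → write 0, move ←, go to q2
q2 | BBB00[0]01   read 0 → write B, move ←, go to q0
q0 | BBB0[0]B01   read 0 → write B, move ←, go to q3
q3 | BBB[0]BB01   read 0 → write 0, move →, go to q3
q3 | BBB0[B]B01   read B → write B, move ←, go to q1
q1 | BBB[0]BB01   read 0 → write 0, move →, go to q2
q2 | BBB0[B]B01   read B → write 0, move ←, go to q2
q2 | BBB[0]0B01   read 0 → write B, move ←, go to q0
q0 | BB[B]B0B01   read B → write 1, move →, go to q0
q0 | BB1[B]0B01   read B → write 1, move →, go to q0
q0 | BB11[0]B01   read 0 → write B, move ←, go to q3
q3 | BB1[1]BB01   read 1 → write 1, move →, go to q2
q2 | BB11[B]B01   read B → write 0, move ←, go to q2
q2 | BB1[1]0B01   read 1 → write B, move ←, go to q0
q0 | BB[1]B0B01   read 1 → write 0, move →, go to q0
q0 | BB0[B]0B01   read B → write 1, move →, go to q0
q0 | BB01[0]B01   read 0 → write B, move ←, go to q3
q3 | BB0[1]BB01   read 1 → write 1, move →, go to q2
q2 | BB01[B]B01   read B → write 0, move ←, go to q2
q2 | BB0[1]0B01   read 1 → write B, move ←, go to q0
q0 | BB[0]B0B01   read 0 → write B, move ←, go to q3
q3 | B[B]BB0B01   read B → write B, move ←, go to q1
q1 | [B]BBB0B01
Cell 2 holds B when M halts.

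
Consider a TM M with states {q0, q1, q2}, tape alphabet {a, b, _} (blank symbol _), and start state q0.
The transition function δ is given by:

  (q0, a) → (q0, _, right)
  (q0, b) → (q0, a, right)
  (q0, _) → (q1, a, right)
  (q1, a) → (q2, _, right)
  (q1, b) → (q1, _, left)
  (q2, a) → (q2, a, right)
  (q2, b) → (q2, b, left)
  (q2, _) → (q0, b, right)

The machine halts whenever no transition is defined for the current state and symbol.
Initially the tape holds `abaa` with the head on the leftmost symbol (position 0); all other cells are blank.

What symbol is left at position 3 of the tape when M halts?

q0 | [a]baa__   read a → write _, move right, go to q0
q0 | _[b]aa__   read b → write a, move right, go to q0
q0 | _a[a]a__   read a → write _, move right, go to q0
q0 | _a_[a]__   read a → write _, move right, go to q0
q0 | _a__[_]_   read _ → write a, move right, go to q1
q1 | _a__a[_]
Cell 3 holds _ when M halts.

_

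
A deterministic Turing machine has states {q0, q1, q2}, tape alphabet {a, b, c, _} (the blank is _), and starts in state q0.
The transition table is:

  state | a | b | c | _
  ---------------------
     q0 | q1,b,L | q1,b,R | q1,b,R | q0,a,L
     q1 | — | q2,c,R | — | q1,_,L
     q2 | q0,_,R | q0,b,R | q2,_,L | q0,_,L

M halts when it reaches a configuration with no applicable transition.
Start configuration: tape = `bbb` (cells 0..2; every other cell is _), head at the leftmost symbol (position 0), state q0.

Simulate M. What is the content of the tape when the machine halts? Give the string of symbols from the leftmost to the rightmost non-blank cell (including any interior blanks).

bcba

state=q0 head=0 tape=[b]bb_   (q0,b)→(q1,b,R)
state=q1 head=1 tape=b[b]b_   (q1,b)→(q2,c,R)
state=q2 head=2 tape=bc[b]_   (q2,b)→(q0,b,R)
state=q0 head=3 tape=bcb[_]   (q0,_)→(q0,a,L)
state=q0 head=2 tape=bc[b]a   (q0,b)→(q1,b,R)
state=q1 head=3 tape=bcb[a]
The non-blank tape span at halt is bcba.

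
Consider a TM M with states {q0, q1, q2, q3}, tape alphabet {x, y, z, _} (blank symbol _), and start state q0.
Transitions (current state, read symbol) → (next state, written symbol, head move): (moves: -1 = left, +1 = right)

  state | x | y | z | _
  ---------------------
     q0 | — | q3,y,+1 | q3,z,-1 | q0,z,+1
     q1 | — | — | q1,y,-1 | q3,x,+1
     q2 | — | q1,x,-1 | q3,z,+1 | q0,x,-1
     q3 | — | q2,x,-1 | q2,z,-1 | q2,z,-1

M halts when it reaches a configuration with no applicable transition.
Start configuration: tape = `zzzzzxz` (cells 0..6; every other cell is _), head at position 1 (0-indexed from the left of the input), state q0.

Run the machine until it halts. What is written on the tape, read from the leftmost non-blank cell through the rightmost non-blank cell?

zxzzzzzxz

state=q0 head=1 tape=__z[z]zzzxz   (q0,z)→(q3,z,-1)
state=q3 head=0 tape=__[z]zzzzxz   (q3,z)→(q2,z,-1)
state=q2 head=-1 tape=_[_]zzzzzxz   (q2,_)→(q0,x,-1)
state=q0 head=-2 tape=[_]xzzzzzxz   (q0,_)→(q0,z,+1)
state=q0 head=-1 tape=z[x]zzzzzxz
The non-blank tape span at halt is zxzzzzzxz.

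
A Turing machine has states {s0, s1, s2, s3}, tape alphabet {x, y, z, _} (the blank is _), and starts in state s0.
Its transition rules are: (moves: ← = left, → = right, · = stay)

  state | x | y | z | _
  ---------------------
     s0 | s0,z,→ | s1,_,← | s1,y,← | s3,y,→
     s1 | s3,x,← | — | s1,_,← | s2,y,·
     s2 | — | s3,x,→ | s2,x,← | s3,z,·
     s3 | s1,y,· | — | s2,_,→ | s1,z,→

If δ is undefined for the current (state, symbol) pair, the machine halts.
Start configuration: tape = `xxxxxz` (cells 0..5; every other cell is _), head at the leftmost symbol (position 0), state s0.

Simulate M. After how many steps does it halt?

s0 | _[x]xxxxz   read x → write z, move →, go to s0
s0 | _z[x]xxxz   read x → write z, move →, go to s0
s0 | _zz[x]xxz   read x → write z, move →, go to s0
s0 | _zzz[x]xz   read x → write z, move →, go to s0
s0 | _zzzz[x]z   read x → write z, move →, go to s0
s0 | _zzzzz[z]   read z → write y, move ←, go to s1
s1 | _zzzz[z]y   read z → write _, move ←, go to s1
s1 | _zzz[z]_y   read z → write _, move ←, go to s1
s1 | _zz[z]__y   read z → write _, move ←, go to s1
s1 | _z[z]___y   read z → write _, move ←, go to s1
s1 | _[z]____y   read z → write _, move ←, go to s1
s1 | [_]_____y   read _ → write y, move ·, go to s2
s2 | [y]_____y   read y → write x, move →, go to s3
s3 | x[_]____y   read _ → write z, move →, go to s1
s1 | xz[_]___y   read _ → write y, move ·, go to s2
s2 | xz[y]___y   read y → write x, move →, go to s3
s3 | xzx[_]__y   read _ → write z, move →, go to s1
s1 | xzxz[_]_y   read _ → write y, move ·, go to s2
s2 | xzxz[y]_y   read y → write x, move →, go to s3
s3 | xzxzx[_]y   read _ → write z, move →, go to s1
s1 | xzxzxz[y]
M halts after 20 transitions.

20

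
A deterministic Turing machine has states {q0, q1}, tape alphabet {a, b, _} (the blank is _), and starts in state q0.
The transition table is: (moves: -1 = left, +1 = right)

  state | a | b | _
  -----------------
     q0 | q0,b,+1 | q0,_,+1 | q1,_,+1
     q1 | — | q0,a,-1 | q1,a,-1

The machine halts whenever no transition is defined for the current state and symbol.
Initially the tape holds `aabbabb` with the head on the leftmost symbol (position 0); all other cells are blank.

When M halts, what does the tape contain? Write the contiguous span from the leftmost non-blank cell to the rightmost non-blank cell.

bb__aaaaa

state=q0 head=0 tape=[a]abbabb__   (q0,a)→(q0,b,+1)
state=q0 head=1 tape=b[a]bbabb__   (q0,a)→(q0,b,+1)
state=q0 head=2 tape=bb[b]babb__   (q0,b)→(q0,_,+1)
state=q0 head=3 tape=bb_[b]abb__   (q0,b)→(q0,_,+1)
state=q0 head=4 tape=bb__[a]bb__   (q0,a)→(q0,b,+1)
state=q0 head=5 tape=bb__b[b]b__   (q0,b)→(q0,_,+1)
state=q0 head=6 tape=bb__b_[b]__   (q0,b)→(q0,_,+1)
state=q0 head=7 tape=bb__b__[_]_   (q0,_)→(q1,_,+1)
state=q1 head=8 tape=bb__b___[_]   (q1,_)→(q1,a,-1)
state=q1 head=7 tape=bb__b__[_]a   (q1,_)→(q1,a,-1)
state=q1 head=6 tape=bb__b_[_]aa   (q1,_)→(q1,a,-1)
state=q1 head=5 tape=bb__b[_]aaa   (q1,_)→(q1,a,-1)
state=q1 head=4 tape=bb__[b]aaaa   (q1,b)→(q0,a,-1)
state=q0 head=3 tape=bb_[_]aaaaa   (q0,_)→(q1,_,+1)
state=q1 head=4 tape=bb__[a]aaaa
The non-blank tape span at halt is bb__aaaaa.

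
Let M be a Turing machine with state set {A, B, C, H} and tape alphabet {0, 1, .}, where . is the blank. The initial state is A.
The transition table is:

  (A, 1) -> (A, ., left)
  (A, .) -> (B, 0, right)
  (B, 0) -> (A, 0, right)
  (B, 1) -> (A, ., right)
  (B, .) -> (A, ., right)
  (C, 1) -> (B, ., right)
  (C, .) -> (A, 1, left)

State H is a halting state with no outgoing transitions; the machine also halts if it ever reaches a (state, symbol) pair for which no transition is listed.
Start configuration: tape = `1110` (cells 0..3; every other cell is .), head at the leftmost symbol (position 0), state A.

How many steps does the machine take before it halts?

state=A head=0 tape=.[1]110   (A,1)→(A,.,left)
state=A head=-1 tape=[.].110   (A,.)→(B,0,right)
state=B head=0 tape=0[.]110   (B,.)→(A,.,right)
state=A head=1 tape=0.[1]10   (A,1)→(A,.,left)
state=A head=0 tape=0[.].10   (A,.)→(B,0,right)
state=B head=1 tape=00[.]10   (B,.)→(A,.,right)
state=A head=2 tape=00.[1]0   (A,1)→(A,.,left)
state=A head=1 tape=00[.].0   (A,.)→(B,0,right)
state=B head=2 tape=000[.]0   (B,.)→(A,.,right)
state=A head=3 tape=000.[0]
M halts after 9 transitions.

9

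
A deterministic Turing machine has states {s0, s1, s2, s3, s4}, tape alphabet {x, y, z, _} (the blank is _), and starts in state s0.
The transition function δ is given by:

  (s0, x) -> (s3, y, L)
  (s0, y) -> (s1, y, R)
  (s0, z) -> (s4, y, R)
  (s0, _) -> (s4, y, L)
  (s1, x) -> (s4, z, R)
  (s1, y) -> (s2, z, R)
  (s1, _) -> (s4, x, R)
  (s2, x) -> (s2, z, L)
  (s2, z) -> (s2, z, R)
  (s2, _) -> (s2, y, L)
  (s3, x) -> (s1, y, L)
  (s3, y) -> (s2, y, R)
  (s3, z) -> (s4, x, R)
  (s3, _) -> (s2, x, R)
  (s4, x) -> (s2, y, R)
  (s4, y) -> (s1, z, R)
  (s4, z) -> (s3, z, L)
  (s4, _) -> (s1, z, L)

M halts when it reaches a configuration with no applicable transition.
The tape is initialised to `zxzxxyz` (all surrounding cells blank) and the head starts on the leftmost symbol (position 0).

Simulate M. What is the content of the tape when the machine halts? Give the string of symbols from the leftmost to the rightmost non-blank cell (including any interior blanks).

state=s0 head=0 tape=[z]xzxxyz   (s0,z)→(s4,y,R)
state=s4 head=1 tape=y[x]zxxyz   (s4,x)→(s2,y,R)
state=s2 head=2 tape=yy[z]xxyz   (s2,z)→(s2,z,R)
state=s2 head=3 tape=yyz[x]xyz   (s2,x)→(s2,z,L)
state=s2 head=2 tape=yy[z]zxyz   (s2,z)→(s2,z,R)
state=s2 head=3 tape=yyz[z]xyz   (s2,z)→(s2,z,R)
state=s2 head=4 tape=yyzz[x]yz   (s2,x)→(s2,z,L)
state=s2 head=3 tape=yyz[z]zyz   (s2,z)→(s2,z,R)
state=s2 head=4 tape=yyzz[z]yz   (s2,z)→(s2,z,R)
state=s2 head=5 tape=yyzzz[y]z
The non-blank tape span at halt is yyzzzyz.

yyzzzyz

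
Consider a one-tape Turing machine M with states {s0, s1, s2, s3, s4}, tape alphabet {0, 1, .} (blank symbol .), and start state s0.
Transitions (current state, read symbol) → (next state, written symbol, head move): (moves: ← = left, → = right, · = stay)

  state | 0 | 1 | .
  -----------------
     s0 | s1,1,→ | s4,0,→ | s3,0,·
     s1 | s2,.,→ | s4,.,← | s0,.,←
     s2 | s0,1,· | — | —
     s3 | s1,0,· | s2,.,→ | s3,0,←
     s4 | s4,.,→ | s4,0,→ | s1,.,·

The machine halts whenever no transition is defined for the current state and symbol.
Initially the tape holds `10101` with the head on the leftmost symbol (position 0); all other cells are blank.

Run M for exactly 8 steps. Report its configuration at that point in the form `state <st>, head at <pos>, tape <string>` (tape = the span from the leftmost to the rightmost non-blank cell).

state s1, head at 5, tape 0.0.1

state=s0 head=0 tape=[1]0101.   (s0,1)→(s4,0,→)
state=s4 head=1 tape=0[0]101.   (s4,0)→(s4,.,→)
state=s4 head=2 tape=0.[1]01.   (s4,1)→(s4,0,→)
state=s4 head=3 tape=0.0[0]1.   (s4,0)→(s4,.,→)
state=s4 head=4 tape=0.0.[1].   (s4,1)→(s4,0,→)
state=s4 head=5 tape=0.0.0[.]   (s4,.)→(s1,.,·)
state=s1 head=5 tape=0.0.0[.]   (s1,.)→(s0,.,←)
state=s0 head=4 tape=0.0.[0].   (s0,0)→(s1,1,→)
state=s1 head=5 tape=0.0.1[.]
After 8 steps: state s1, head at 5, tape 0.0.1.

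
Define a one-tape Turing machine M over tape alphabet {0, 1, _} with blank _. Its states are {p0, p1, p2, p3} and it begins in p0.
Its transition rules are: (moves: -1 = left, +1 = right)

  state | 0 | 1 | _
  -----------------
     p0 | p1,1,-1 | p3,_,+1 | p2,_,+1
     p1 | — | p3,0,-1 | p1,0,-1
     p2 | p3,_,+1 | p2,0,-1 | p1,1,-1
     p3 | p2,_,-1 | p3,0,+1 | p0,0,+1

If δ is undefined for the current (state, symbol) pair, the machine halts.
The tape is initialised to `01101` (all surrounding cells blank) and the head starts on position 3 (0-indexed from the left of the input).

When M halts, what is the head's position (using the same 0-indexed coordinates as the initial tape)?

p0 | 011[0]1___   read 0 → write 1, move -1, go to p1
p1 | 01[1]11___   read 1 → write 0, move -1, go to p3
p3 | 0[1]011___   read 1 → write 0, move +1, go to p3
p3 | 00[0]11___   read 0 → write _, move -1, go to p2
p2 | 0[0]_11___   read 0 → write _, move +1, go to p3
p3 | 0_[_]11___   read _ → write 0, move +1, go to p0
p0 | 0_0[1]1___   read 1 → write _, move +1, go to p3
p3 | 0_0_[1]___   read 1 → write 0, move +1, go to p3
p3 | 0_0_0[_]__   read _ → write 0, move +1, go to p0
p0 | 0_0_00[_]_   read _ → write _, move +1, go to p2
p2 | 0_0_00_[_]   read _ → write 1, move -1, go to p1
p1 | 0_0_00[_]1   read _ → write 0, move -1, go to p1
p1 | 0_0_0[0]01
At halt the head is at cell 5.

5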